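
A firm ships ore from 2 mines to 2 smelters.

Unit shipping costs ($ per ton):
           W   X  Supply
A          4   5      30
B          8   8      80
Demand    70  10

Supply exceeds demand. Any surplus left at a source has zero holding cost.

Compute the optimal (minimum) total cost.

Optimal allocation:
  A→W: 30 tons
  B→W: 40 tons
  B→X: 10 tons
Total cost = $520.

520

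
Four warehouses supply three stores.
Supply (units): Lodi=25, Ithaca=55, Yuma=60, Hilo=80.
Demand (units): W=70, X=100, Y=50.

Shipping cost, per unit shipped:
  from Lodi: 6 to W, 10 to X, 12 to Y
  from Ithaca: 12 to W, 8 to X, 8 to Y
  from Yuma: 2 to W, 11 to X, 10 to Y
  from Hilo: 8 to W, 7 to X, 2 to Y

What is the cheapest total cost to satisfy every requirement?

Optimal allocation:
  Lodi->W: 10 × 6 = 60
  Lodi->X: 15 × 10 = 150
  Ithaca->X: 55 × 8 = 440
  Yuma->W: 60 × 2 = 120
  Hilo->X: 30 × 7 = 210
  Hilo->Y: 50 × 2 = 100
Total = 60 + 150 + 440 + 120 + 210 + 100 = 1080.
(Supply check: Lodi ships 25; Ithaca ships 55; Yuma ships 60; Hilo ships 80.)

1080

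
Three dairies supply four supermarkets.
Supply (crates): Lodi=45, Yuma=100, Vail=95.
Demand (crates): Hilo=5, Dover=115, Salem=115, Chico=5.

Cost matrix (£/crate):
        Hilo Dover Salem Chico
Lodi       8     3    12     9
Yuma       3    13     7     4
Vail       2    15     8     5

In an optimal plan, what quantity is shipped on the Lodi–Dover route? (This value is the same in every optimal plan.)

45

Optimal shipments:
  Lodi–Dover: 45 × £3 = £135
  Yuma–Dover: 70 × £13 = £910
  Yuma–Salem: 30 × £7 = £210
  Vail–Hilo: 5 × £2 = £10
  Vail–Salem: 85 × £8 = £680
  Vail–Chico: 5 × £5 = £25
Total cost = £1970.
So Lodi→Dover carries 45 crates.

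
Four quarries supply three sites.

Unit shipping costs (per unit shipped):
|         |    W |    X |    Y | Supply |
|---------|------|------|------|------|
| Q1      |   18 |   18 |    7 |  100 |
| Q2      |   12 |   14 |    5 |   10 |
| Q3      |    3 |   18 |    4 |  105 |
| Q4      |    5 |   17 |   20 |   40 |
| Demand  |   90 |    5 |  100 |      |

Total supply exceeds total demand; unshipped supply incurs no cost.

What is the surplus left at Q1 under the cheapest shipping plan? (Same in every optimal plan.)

An optimal plan:
  Q1–Y: 40 × 7 = 280
  Q2–X: 5 × 14 = 70
  Q2–Y: 5 × 5 = 25
  Q3–W: 50 × 3 = 150
  Q3–Y: 55 × 4 = 220
  Q4–W: 40 × 5 = 200
Total cost = 945.
Q1 ships 40 of its 100, leaving 60.

60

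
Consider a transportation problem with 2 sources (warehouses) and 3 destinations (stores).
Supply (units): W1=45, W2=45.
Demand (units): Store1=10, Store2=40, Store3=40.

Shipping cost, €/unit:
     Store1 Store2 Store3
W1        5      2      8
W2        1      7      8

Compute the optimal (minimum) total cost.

410

A cheapest plan:
  W1->Store2: 40 × €2 = €80
  W1->Store3: 5 × €8 = €40
  W2->Store1: 10 × €1 = €10
  W2->Store3: 35 × €8 = €280
Total = 80 + 40 + 10 + 280 = €410.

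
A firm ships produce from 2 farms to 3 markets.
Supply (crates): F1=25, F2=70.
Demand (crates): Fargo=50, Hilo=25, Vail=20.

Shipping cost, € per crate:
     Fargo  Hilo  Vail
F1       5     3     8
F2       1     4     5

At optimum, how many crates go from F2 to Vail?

20

Optimal shipments:
  F1 to Hilo: 25 × €3 = €75
  F2 to Fargo: 50 × €1 = €50
  F2 to Vail: 20 × €5 = €100
Total cost = €225.
So F2→Vail carries 20 crates.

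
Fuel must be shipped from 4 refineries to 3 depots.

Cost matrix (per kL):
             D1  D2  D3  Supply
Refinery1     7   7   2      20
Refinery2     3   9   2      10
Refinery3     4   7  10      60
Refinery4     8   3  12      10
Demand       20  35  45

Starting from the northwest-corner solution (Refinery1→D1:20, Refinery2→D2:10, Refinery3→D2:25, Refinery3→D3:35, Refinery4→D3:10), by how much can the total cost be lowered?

Current plan cost = 20·7 + 10·9 + 25·7 + 35·10 + 10·12 = 875.
Optimal plan:
  Refinery1→D3: 20 kL
  Refinery2→D3: 10 kL
  Refinery3→D1: 20 kL
  Refinery3→D2: 25 kL
  Refinery3→D3: 15 kL
  Refinery4→D2: 10 kL
Optimal cost = 495.
Saving = 875 − 495 = 380.

380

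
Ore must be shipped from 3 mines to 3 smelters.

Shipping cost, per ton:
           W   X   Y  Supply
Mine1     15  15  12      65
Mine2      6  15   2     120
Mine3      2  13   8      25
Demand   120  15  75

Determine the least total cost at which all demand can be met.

A cheapest plan:
  Mine1 to W: 50 × 15 = 750
  Mine1 to X: 15 × 15 = 225
  Mine2 to W: 45 × 6 = 270
  Mine2 to Y: 75 × 2 = 150
  Mine3 to W: 25 × 2 = 50
Total = 750 + 225 + 270 + 150 + 50 = 1445.

1445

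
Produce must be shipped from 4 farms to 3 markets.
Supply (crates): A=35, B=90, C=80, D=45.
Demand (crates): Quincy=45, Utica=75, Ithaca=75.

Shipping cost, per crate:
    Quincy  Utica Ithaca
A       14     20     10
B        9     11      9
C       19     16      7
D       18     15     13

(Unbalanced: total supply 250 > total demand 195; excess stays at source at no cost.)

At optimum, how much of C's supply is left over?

5

Minimum-cost shipments:
  B->Quincy: 45 × 9 = 405
  B->Utica: 45 × 11 = 495
  C->Ithaca: 75 × 7 = 525
  D->Utica: 30 × 15 = 450
Total cost = 1875.
C ships 75 of its 80, leaving 5.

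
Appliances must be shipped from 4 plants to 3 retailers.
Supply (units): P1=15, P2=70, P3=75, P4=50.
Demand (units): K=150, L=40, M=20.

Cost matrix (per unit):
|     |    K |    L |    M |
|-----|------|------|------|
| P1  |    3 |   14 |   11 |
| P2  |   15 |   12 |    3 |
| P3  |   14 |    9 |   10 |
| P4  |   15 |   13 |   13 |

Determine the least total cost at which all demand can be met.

An optimal shipping plan:
  P1→K: 15 × 3 = 45
  P2→K: 50 × 15 = 750
  P2→M: 20 × 3 = 60
  P3→K: 35 × 14 = 490
  P3→L: 40 × 9 = 360
  P4→K: 50 × 15 = 750
Total = 45 + 750 + 60 + 490 + 360 + 750 = 2455.
(Supply check: P1 ships 15; P2 ships 70; P3 ships 75; P4 ships 50.)

2455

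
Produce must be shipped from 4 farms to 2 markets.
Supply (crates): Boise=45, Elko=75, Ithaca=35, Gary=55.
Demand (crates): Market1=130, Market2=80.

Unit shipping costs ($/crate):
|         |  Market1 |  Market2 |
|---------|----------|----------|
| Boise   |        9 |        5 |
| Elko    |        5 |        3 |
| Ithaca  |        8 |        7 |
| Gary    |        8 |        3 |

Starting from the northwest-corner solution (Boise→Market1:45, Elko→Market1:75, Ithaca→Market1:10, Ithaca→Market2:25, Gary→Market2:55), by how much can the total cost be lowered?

75

Current plan cost = 45·9 + 75·5 + 10·8 + 25·7 + 55·3 = $1200.
Optimal plan:
  Boise→Market1: 20 × $9 = $180
  Boise→Market2: 25 × $5 = $125
  Elko→Market1: 75 × $5 = $375
  Ithaca→Market1: 35 × $8 = $280
  Gary→Market2: 55 × $3 = $165
Optimal cost = $1125.
Saving = 1200 − 1125 = $75.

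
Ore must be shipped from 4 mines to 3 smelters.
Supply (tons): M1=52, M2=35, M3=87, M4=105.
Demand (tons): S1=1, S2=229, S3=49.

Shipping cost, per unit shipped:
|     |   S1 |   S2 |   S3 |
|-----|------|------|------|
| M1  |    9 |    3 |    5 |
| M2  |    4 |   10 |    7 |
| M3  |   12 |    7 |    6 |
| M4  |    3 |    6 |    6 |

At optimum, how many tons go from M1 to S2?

Optimal shipments:
  M1–S2: 52 × 3 = 156
  M2–S1: 1 × 4 = 4
  M2–S3: 34 × 7 = 238
  M3–S2: 72 × 7 = 504
  M3–S3: 15 × 6 = 90
  M4–S2: 105 × 6 = 630
Total cost = 1622.
So M1→S2 carries 52 tons.

52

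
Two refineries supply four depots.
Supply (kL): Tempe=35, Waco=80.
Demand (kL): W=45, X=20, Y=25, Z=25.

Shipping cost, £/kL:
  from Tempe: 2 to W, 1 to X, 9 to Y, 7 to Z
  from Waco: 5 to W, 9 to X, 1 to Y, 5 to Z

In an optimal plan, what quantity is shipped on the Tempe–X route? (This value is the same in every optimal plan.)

Solving gives:
  Tempe–W: 15 × £2 = £30
  Tempe–X: 20 × £1 = £20
  Waco–W: 30 × £5 = £150
  Waco–Y: 25 × £1 = £25
  Waco–Z: 25 × £5 = £125
Total cost = £350.
So Tempe→X carries 20 kL.

20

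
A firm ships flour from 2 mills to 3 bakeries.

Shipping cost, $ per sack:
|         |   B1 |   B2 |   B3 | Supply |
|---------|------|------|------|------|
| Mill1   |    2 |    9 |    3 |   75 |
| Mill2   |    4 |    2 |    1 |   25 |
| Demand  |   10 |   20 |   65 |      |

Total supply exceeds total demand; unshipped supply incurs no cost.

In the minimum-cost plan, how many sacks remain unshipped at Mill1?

An optimal plan:
  Mill1→B1: 10 sacks
  Mill1→B3: 60 sacks
  Mill2→B2: 20 sacks
  Mill2→B3: 5 sacks
Total cost = $245.
Mill1 ships 70 of its 75, leaving 5.

5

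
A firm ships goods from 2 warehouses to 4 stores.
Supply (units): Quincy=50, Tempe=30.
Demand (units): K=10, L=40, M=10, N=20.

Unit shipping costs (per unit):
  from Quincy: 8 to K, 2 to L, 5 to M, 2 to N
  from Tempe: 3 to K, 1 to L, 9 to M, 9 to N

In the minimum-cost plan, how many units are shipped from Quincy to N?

20

Solving gives:
  Quincy→L: 20 units
  Quincy→M: 10 units
  Quincy→N: 20 units
  Tempe→K: 10 units
  Tempe→L: 20 units
Total cost = 180.
So Quincy→N carries 20 units.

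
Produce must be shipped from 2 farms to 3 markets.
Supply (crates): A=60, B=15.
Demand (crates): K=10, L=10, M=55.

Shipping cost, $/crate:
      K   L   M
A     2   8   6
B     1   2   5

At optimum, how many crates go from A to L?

Solving gives:
  A–K: 10 × $2 = $20
  A–M: 50 × $6 = $300
  B–L: 10 × $2 = $20
  B–M: 5 × $5 = $25
Total cost = $365.
The route A→L is not used.

0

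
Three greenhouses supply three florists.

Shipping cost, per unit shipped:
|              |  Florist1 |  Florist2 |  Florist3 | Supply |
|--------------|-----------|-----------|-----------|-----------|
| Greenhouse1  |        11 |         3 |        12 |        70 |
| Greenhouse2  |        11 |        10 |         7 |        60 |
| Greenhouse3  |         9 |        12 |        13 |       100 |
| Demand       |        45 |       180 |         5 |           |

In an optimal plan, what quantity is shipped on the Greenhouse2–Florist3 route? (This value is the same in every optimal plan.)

Optimal shipments:
  Greenhouse1–Florist2: 70 × 3 = 210
  Greenhouse2–Florist2: 55 × 10 = 550
  Greenhouse2–Florist3: 5 × 7 = 35
  Greenhouse3–Florist1: 45 × 9 = 405
  Greenhouse3–Florist2: 55 × 12 = 660
Total cost = 1860.
So Greenhouse2→Florist3 carries 5 bunches.

5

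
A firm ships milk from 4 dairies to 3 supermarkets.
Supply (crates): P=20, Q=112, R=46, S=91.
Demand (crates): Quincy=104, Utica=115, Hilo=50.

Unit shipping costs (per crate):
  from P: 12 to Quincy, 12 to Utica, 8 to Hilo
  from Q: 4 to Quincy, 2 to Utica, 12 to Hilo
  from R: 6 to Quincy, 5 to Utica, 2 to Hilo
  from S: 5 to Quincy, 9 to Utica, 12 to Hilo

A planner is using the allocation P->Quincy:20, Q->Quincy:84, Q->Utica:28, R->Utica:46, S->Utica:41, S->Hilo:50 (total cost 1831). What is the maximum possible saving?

Current plan cost = 20·12 + 84·4 + 28·2 + 46·5 + 41·9 + 50·12 = 1831.
Optimal plan:
  P->Hilo: 20 crates
  Q->Utica: 112 crates
  R->Quincy: 13 crates
  R->Utica: 3 crates
  R->Hilo: 30 crates
  S->Quincy: 91 crates
Optimal cost = 992.
Saving = 1831 − 992 = 839.

839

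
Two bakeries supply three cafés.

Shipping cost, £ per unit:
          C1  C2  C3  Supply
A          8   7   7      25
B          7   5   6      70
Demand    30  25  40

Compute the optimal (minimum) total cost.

600

Optimal allocation:
  A to C1: 25 × £8 = £200
  B to C1: 5 × £7 = £35
  B to C2: 25 × £5 = £125
  B to C3: 40 × £6 = £240
Total = 200 + 35 + 125 + 240 = £600.
(Supply check: A ships 25; B ships 70.)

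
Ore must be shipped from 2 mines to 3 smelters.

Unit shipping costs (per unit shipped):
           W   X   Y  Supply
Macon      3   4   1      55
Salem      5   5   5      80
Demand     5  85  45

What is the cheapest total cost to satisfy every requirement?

Optimal allocation:
  Macon->W: 5 × 3 = 15
  Macon->X: 5 × 4 = 20
  Macon->Y: 45 × 1 = 45
  Salem->X: 80 × 5 = 400
Total = 15 + 20 + 45 + 400 = 480.

480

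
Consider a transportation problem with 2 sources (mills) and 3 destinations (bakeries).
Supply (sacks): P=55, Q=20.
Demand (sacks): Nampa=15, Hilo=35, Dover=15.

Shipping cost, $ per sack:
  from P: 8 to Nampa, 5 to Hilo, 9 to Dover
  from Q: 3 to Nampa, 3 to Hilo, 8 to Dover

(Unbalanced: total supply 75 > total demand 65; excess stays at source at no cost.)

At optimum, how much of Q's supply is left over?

Minimum-cost shipments:
  P to Hilo: 30 sacks
  P to Dover: 15 sacks
  Q to Nampa: 15 sacks
  Q to Hilo: 5 sacks
Total cost = $345.
Q ships 20 of its 20, leaving 0.

0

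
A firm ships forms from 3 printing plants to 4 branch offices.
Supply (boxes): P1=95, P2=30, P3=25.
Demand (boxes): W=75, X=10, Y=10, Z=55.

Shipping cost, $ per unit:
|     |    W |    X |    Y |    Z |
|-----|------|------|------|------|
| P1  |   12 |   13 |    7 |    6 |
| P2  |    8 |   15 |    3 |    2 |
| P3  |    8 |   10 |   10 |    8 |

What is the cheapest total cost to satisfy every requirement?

A cheapest plan:
  P1 to W: 20 × $12 = $240
  P1 to X: 10 × $13 = $130
  P1 to Y: 10 × $7 = $70
  P1 to Z: 55 × $6 = $330
  P2 to W: 30 × $8 = $240
  P3 to W: 25 × $8 = $200
Total = 240 + 130 + 70 + 330 + 240 + 200 = $1210.

1210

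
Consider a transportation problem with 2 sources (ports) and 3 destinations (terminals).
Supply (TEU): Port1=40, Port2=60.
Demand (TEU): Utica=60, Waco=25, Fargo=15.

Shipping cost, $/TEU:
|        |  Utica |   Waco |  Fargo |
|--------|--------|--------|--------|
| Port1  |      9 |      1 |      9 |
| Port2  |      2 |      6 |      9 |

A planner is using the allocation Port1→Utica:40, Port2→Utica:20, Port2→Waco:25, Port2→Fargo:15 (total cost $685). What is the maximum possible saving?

405

Current plan cost = 40·9 + 20·2 + 25·6 + 15·9 = $685.
Optimal plan:
  Port1 to Waco: 25 × $1 = $25
  Port1 to Fargo: 15 × $9 = $135
  Port2 to Utica: 60 × $2 = $120
Optimal cost = $280.
Saving = 685 − 280 = $405.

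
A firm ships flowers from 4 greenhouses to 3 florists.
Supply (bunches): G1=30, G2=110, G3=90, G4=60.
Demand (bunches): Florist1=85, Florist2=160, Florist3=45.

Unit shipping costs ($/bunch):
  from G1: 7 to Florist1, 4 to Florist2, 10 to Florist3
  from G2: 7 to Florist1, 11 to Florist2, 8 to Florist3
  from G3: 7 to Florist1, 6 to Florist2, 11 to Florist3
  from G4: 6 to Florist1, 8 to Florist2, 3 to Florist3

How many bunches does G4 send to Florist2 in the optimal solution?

The minimum-cost plan:
  G1->Florist2: 30 × $4 = $120
  G2->Florist1: 85 × $7 = $595
  G2->Florist2: 25 × $11 = $275
  G3->Florist2: 90 × $6 = $540
  G4->Florist2: 15 × $8 = $120
  G4->Florist3: 45 × $3 = $135
Total cost = $1785.
So G4→Florist2 carries 15 bunches.

15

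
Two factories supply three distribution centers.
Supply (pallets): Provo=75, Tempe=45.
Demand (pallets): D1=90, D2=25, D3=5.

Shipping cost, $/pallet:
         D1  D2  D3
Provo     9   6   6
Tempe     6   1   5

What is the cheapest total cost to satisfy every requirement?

One minimum-cost allocation:
  Provo–D1: 70 × $9 = $630
  Provo–D3: 5 × $6 = $30
  Tempe–D1: 20 × $6 = $120
  Tempe–D2: 25 × $1 = $25
Total = 630 + 30 + 120 + 25 = $805.

805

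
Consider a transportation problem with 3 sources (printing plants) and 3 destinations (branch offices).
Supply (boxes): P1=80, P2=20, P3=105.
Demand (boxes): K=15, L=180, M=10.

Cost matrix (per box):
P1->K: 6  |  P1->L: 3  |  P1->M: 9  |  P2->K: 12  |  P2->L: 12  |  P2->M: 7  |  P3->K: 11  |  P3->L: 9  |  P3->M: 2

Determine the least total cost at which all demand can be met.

An optimal shipping plan:
  P1→L: 80 boxes
  P2→K: 15 boxes
  P2→L: 5 boxes
  P3→L: 95 boxes
  P3→M: 10 boxes
Total cost = 1355.

1355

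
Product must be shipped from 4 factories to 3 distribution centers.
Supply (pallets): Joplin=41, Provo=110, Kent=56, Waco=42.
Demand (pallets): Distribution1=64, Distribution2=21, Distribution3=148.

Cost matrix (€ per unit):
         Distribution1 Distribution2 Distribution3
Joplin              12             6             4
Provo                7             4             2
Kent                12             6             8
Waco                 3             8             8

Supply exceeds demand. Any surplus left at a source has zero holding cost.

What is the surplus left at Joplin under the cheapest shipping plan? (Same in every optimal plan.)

0

An optimal plan:
  Joplin->Distribution3: 41 × €4 = €164
  Provo->Distribution1: 3 × €7 = €21
  Provo->Distribution3: 107 × €2 = €214
  Kent->Distribution1: 19 × €12 = €228
  Kent->Distribution2: 21 × €6 = €126
  Waco->Distribution1: 42 × €3 = €126
Total cost = €879.
Joplin ships 41 of its 41, leaving 0.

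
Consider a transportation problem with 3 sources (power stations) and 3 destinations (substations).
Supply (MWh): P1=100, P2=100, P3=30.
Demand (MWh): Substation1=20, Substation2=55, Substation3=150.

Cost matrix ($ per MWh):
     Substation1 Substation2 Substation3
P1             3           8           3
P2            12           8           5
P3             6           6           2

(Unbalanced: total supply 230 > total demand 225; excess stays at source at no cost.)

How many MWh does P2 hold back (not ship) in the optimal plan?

5

Minimum-cost shipments:
  P1→Substation1: 20 MWh
  P1→Substation3: 80 MWh
  P2→Substation2: 55 MWh
  P2→Substation3: 40 MWh
  P3→Substation3: 30 MWh
Total cost = $1000.
P2 ships 95 of its 100, leaving 5.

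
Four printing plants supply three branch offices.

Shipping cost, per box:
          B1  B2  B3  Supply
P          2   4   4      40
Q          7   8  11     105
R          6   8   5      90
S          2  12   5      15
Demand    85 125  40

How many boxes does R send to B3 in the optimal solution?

Optimal shipments:
  P->B1: 20 × 2 = 40
  P->B2: 20 × 4 = 80
  Q->B2: 105 × 8 = 840
  R->B1: 50 × 6 = 300
  R->B3: 40 × 5 = 200
  S->B1: 15 × 2 = 30
Total cost = 1490.
So R→B3 carries 40 boxes.

40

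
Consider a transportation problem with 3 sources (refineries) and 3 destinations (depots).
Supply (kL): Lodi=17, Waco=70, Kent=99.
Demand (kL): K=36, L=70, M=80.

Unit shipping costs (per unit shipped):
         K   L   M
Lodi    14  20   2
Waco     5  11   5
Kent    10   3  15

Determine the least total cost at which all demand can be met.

An optimal shipping plan:
  Lodi to M: 17 × 2 = 34
  Waco to K: 7 × 5 = 35
  Waco to M: 63 × 5 = 315
  Kent to K: 29 × 10 = 290
  Kent to L: 70 × 3 = 210
Total = 34 + 35 + 315 + 290 + 210 = 884.

884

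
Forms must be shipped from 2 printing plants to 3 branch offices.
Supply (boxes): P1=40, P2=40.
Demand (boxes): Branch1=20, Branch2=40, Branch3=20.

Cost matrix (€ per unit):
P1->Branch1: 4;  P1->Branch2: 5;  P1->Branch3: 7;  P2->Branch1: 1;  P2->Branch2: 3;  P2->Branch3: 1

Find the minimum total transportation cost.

240

Optimal allocation:
  P1→Branch2: 40 × €5 = €200
  P2→Branch1: 20 × €1 = €20
  P2→Branch3: 20 × €1 = €20
Total = 200 + 20 + 20 = €240.
(Supply check: P1 ships 40; P2 ships 40.)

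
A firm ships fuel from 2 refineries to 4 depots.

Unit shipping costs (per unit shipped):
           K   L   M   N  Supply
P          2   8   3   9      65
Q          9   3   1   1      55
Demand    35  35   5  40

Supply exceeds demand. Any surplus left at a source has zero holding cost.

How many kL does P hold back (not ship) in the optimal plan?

5

Minimum-cost shipments:
  P to K: 35 × 2 = 70
  P to L: 20 × 8 = 160
  P to M: 5 × 3 = 15
  Q to L: 15 × 3 = 45
  Q to N: 40 × 1 = 40
Total cost = 330.
P ships 60 of its 65, leaving 5.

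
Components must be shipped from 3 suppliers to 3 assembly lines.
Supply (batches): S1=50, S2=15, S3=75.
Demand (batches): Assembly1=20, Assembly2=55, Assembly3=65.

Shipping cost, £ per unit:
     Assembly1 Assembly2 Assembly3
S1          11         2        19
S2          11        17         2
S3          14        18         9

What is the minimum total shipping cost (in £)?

950

A cheapest plan:
  S1 to Assembly2: 50 × £2 = £100
  S2 to Assembly3: 15 × £2 = £30
  S3 to Assembly1: 20 × £14 = £280
  S3 to Assembly2: 5 × £18 = £90
  S3 to Assembly3: 50 × £9 = £450
Total = 100 + 30 + 280 + 90 + 450 = £950.
(Supply check: S1 ships 50; S2 ships 15; S3 ships 75.)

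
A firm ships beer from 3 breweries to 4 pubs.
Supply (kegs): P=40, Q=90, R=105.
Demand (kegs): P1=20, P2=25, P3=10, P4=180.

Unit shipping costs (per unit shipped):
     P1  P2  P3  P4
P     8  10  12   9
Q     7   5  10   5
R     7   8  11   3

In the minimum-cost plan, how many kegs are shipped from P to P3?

Optimal shipments:
  P->P1: 20 × 8 = 160
  P->P3: 10 × 12 = 120
  P->P4: 10 × 9 = 90
  Q->P2: 25 × 5 = 125
  Q->P4: 65 × 5 = 325
  R->P4: 105 × 3 = 315
Total cost = 1135.
So P→P3 carries 10 kegs.

10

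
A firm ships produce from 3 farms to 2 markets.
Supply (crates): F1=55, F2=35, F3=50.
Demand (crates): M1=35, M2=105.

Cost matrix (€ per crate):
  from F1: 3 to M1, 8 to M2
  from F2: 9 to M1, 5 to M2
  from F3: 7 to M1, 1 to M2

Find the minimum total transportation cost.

One minimum-cost allocation:
  F1 to M1: 35 × €3 = €105
  F1 to M2: 20 × €8 = €160
  F2 to M2: 35 × €5 = €175
  F3 to M2: 50 × €1 = €50
Total = 105 + 160 + 175 + 50 = €490.

490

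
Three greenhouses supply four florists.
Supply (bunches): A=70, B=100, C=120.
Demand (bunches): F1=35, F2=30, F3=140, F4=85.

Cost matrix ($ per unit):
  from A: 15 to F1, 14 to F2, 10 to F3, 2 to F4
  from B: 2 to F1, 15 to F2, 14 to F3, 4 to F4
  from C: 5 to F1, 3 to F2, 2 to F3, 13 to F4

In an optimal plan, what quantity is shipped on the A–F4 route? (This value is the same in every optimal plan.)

20

The minimum-cost plan:
  A→F3: 50 × $10 = $500
  A→F4: 20 × $2 = $40
  B→F1: 35 × $2 = $70
  B→F4: 65 × $4 = $260
  C→F2: 30 × $3 = $90
  C→F3: 90 × $2 = $180
Total cost = $1140.
So A→F4 carries 20 bunches.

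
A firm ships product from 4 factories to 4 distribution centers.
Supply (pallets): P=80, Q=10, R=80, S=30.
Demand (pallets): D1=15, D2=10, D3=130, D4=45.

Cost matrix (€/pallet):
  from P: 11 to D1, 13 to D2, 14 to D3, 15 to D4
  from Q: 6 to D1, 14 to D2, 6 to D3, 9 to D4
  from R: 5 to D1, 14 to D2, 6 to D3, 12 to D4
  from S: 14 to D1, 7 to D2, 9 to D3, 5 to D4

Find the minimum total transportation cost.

1770

A cheapest plan:
  P->D1: 15 × €11 = €165
  P->D2: 10 × €13 = €130
  P->D3: 40 × €14 = €560
  P->D4: 15 × €15 = €225
  Q->D3: 10 × €6 = €60
  R->D3: 80 × €6 = €480
  S->D4: 30 × €5 = €150
Total = 165 + 130 + 560 + 225 + 60 + 480 + 150 = €1770.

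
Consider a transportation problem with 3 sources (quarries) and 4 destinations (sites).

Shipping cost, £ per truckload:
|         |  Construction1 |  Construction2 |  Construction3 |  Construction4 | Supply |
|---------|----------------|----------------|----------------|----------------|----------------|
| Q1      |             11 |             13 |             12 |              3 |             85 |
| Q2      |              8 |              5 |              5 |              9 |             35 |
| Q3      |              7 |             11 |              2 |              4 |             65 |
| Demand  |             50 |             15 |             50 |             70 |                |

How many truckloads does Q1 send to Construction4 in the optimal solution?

The minimum-cost plan:
  Q1–Construction1: 15 × £11 = £165
  Q1–Construction4: 70 × £3 = £210
  Q2–Construction1: 20 × £8 = £160
  Q2–Construction2: 15 × £5 = £75
  Q3–Construction1: 15 × £7 = £105
  Q3–Construction3: 50 × £2 = £100
Total cost = £815.
So Q1→Construction4 carries 70 truckloads.

70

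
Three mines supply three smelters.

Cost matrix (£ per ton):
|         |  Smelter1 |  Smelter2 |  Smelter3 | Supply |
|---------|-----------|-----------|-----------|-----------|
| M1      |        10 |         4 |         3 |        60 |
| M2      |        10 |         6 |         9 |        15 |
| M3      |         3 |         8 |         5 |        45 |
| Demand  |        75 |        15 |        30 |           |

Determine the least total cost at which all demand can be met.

An optimal shipping plan:
  M1→Smelter1: 15 × £10 = £150
  M1→Smelter2: 15 × £4 = £60
  M1→Smelter3: 30 × £3 = £90
  M2→Smelter1: 15 × £10 = £150
  M3→Smelter1: 45 × £3 = £135
Total = 150 + 60 + 90 + 150 + 135 = £585.

585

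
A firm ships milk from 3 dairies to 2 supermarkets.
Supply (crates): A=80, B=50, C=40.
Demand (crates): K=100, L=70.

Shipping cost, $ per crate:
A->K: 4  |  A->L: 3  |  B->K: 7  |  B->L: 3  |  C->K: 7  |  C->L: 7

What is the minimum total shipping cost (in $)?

Optimal allocation:
  A→K: 60 × $4 = $240
  A→L: 20 × $3 = $60
  B→L: 50 × $3 = $150
  C→K: 40 × $7 = $280
Total = 240 + 60 + 150 + 280 = $730.
(Supply check: A ships 80; B ships 50; C ships 40.)

730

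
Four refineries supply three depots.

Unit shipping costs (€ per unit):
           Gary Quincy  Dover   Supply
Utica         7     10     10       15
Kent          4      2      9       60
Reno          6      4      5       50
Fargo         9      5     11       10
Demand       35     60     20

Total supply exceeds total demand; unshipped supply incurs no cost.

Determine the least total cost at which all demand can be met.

A cheapest plan:
  Utica->Gary: 5 kL
  Kent->Quincy: 60 kL
  Reno->Gary: 30 kL
  Reno->Dover: 20 kL
Total cost = €435.
(Supply check: Utica ships 5; Kent ships 60; Reno ships 50; Fargo ships 0.)

435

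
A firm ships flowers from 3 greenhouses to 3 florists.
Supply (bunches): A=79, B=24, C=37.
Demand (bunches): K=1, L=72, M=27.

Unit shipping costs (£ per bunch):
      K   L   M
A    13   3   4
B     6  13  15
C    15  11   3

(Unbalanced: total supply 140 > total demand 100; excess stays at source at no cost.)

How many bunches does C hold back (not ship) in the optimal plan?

An optimal plan:
  A→L: 72 × £3 = £216
  B→K: 1 × £6 = £6
  C→M: 27 × £3 = £81
Total cost = £303.
C ships 27 of its 37, leaving 10.

10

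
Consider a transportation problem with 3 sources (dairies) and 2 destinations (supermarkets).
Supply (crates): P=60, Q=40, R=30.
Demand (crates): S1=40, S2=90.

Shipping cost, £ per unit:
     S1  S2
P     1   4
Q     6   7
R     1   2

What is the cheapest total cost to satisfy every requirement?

A cheapest plan:
  P->S1: 40 × £1 = £40
  P->S2: 20 × £4 = £80
  Q->S2: 40 × £7 = £280
  R->S2: 30 × £2 = £60
Total = 40 + 80 + 280 + 60 = £460.

460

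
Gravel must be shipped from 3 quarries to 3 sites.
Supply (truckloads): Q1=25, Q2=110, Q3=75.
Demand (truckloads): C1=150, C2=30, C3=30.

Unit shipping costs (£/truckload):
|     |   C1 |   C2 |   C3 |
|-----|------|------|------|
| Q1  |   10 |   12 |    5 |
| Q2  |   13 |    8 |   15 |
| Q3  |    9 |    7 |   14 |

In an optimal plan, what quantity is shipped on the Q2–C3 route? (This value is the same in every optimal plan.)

Optimal shipments:
  Q1->C3: 25 × £5 = £125
  Q2->C1: 75 × £13 = £975
  Q2->C2: 30 × £8 = £240
  Q2->C3: 5 × £15 = £75
  Q3->C1: 75 × £9 = £675
Total cost = £2090.
So Q2→C3 carries 5 truckloads.

5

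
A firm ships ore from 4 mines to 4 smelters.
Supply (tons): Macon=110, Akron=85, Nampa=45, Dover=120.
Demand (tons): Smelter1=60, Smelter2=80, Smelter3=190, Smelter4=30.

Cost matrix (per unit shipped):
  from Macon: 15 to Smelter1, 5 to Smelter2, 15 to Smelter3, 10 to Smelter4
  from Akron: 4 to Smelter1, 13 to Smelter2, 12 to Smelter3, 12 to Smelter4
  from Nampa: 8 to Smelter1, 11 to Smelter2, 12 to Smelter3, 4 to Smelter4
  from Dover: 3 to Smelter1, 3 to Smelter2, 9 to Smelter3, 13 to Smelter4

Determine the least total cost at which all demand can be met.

One minimum-cost allocation:
  Macon–Smelter2: 80 × 5 = 400
  Macon–Smelter3: 30 × 15 = 450
  Akron–Smelter1: 60 × 4 = 240
  Akron–Smelter3: 25 × 12 = 300
  Nampa–Smelter3: 15 × 12 = 180
  Nampa–Smelter4: 30 × 4 = 120
  Dover–Smelter3: 120 × 9 = 1080
Total = 400 + 450 + 240 + 300 + 180 + 120 + 1080 = 2770.
(Supply check: Macon ships 110; Akron ships 85; Nampa ships 45; Dover ships 120.)

2770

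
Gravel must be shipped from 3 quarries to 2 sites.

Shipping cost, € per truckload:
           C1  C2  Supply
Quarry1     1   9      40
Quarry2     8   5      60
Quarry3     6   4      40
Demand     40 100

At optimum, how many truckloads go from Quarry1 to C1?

40

The minimum-cost plan:
  Quarry1–C1: 40 × €1 = €40
  Quarry2–C2: 60 × €5 = €300
  Quarry3–C2: 40 × €4 = €160
Total cost = €500.
So Quarry1→C1 carries 40 truckloads.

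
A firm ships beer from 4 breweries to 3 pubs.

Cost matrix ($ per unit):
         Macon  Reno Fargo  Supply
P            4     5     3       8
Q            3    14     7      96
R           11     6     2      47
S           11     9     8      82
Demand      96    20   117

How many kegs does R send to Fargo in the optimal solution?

47

Optimal shipments:
  P->Fargo: 8 × $3 = $24
  Q->Macon: 96 × $3 = $288
  R->Fargo: 47 × $2 = $94
  S->Reno: 20 × $9 = $180
  S->Fargo: 62 × $8 = $496
Total cost = $1082.
So R→Fargo carries 47 kegs.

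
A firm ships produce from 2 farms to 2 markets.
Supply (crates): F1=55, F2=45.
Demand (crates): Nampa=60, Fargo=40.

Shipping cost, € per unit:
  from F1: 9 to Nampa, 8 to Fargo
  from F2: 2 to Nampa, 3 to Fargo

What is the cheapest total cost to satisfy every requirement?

545

Optimal allocation:
  F1->Nampa: 15 crates
  F1->Fargo: 40 crates
  F2->Nampa: 45 crates
Total cost = €545.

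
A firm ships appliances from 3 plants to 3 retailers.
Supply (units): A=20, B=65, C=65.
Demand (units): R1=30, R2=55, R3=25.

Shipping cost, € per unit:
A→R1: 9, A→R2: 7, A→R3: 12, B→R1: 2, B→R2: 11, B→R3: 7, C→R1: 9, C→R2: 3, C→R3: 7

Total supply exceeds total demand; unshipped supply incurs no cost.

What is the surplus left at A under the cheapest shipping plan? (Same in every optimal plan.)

20

An optimal plan:
  B->R1: 30 × €2 = €60
  B->R3: 25 × €7 = €175
  C->R2: 55 × €3 = €165
Total cost = €400.
A ships 0 of its 20, leaving 20.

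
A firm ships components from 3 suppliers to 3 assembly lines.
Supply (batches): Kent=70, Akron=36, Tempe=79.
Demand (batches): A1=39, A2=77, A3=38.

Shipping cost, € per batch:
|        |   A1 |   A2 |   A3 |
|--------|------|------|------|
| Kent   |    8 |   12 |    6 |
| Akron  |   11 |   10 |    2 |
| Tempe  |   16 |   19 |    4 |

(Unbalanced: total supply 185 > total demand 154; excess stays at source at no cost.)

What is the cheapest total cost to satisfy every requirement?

1386

A cheapest plan:
  Kent→A1: 39 × €8 = €312
  Kent→A2: 31 × €12 = €372
  Akron→A2: 36 × €10 = €360
  Tempe→A2: 10 × €19 = €190
  Tempe→A3: 38 × €4 = €152
Total = 312 + 372 + 360 + 190 + 152 = €1386.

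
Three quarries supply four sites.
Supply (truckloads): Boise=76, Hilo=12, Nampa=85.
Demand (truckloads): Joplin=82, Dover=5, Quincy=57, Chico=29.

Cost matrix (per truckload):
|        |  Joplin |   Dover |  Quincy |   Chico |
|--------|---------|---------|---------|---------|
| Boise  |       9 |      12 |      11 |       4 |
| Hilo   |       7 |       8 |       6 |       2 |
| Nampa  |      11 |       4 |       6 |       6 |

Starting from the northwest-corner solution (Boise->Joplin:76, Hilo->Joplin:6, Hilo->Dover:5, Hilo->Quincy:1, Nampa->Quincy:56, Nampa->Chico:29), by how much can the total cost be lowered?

44

Current plan cost = 76·9 + 6·7 + 5·8 + 1·6 + 56·6 + 29·6 = 1282.
Optimal plan:
  Boise->Joplin: 47 × 9 = 423
  Boise->Chico: 29 × 4 = 116
  Hilo->Joplin: 12 × 7 = 84
  Nampa->Joplin: 23 × 11 = 253
  Nampa->Dover: 5 × 4 = 20
  Nampa->Quincy: 57 × 6 = 342
Optimal cost = 1238.
Saving = 1282 − 1238 = 44.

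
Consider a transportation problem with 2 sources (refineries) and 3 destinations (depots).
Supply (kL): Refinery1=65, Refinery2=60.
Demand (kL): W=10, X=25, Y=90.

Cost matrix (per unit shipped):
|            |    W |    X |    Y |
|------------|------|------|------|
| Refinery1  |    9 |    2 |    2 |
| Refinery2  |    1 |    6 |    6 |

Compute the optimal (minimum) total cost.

Optimal allocation:
  Refinery1–X: 25 kL
  Refinery1–Y: 40 kL
  Refinery2–W: 10 kL
  Refinery2–Y: 50 kL
Total cost = 440.

440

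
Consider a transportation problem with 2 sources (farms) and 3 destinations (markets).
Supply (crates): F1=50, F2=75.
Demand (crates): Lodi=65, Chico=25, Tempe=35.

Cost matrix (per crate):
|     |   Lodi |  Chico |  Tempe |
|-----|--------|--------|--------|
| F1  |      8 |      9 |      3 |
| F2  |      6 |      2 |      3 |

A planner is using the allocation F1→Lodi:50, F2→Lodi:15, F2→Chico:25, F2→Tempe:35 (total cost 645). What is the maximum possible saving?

70

Current plan cost = 50·8 + 15·6 + 25·2 + 35·3 = 645.
Optimal plan:
  F1 to Lodi: 15 crates
  F1 to Tempe: 35 crates
  F2 to Lodi: 50 crates
  F2 to Chico: 25 crates
Optimal cost = 575.
Saving = 645 − 575 = 70.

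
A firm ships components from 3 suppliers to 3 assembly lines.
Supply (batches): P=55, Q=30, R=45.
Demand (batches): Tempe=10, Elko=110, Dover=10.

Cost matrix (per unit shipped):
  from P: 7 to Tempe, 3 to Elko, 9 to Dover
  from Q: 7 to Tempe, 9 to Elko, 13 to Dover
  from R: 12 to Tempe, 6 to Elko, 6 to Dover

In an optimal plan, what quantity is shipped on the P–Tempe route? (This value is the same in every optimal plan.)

The minimum-cost plan:
  P->Elko: 55 × 3 = 165
  Q->Tempe: 10 × 7 = 70
  Q->Elko: 20 × 9 = 180
  R->Elko: 35 × 6 = 210
  R->Dover: 10 × 6 = 60
Total cost = 685.
The route P→Tempe is not used.

0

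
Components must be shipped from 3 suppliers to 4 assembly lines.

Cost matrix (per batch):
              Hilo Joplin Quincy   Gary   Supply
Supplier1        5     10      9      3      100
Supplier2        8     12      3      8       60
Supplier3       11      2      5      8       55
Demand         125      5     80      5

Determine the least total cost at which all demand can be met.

One minimum-cost allocation:
  Supplier1->Hilo: 95 × 5 = 475
  Supplier1->Gary: 5 × 3 = 15
  Supplier2->Hilo: 30 × 8 = 240
  Supplier2->Quincy: 30 × 3 = 90
  Supplier3->Joplin: 5 × 2 = 10
  Supplier3->Quincy: 50 × 5 = 250
Total = 475 + 15 + 240 + 90 + 10 + 250 = 1080.

1080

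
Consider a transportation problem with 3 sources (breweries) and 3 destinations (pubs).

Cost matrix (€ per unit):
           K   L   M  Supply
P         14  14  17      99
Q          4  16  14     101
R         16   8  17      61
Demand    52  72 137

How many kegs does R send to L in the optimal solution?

61

Solving gives:
  P→L: 11 × €14 = €154
  P→M: 88 × €17 = €1496
  Q→K: 52 × €4 = €208
  Q→M: 49 × €14 = €686
  R→L: 61 × €8 = €488
Total cost = €3032.
So R→L carries 61 kegs.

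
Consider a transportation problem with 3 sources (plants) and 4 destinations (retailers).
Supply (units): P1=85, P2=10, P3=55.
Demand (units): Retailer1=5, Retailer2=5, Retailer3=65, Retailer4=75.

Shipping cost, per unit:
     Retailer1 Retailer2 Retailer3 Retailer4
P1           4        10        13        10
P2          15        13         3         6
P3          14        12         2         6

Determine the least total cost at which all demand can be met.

960

An optimal shipping plan:
  P1→Retailer1: 5 units
  P1→Retailer2: 5 units
  P1→Retailer4: 75 units
  P2→Retailer3: 10 units
  P3→Retailer3: 55 units
Total cost = 960.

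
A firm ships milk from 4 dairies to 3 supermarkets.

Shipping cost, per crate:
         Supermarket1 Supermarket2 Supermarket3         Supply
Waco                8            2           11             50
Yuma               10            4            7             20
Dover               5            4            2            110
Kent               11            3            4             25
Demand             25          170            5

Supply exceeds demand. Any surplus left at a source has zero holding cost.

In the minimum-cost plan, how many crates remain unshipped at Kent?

Minimum-cost shipments:
  Waco to Supermarket2: 50 crates
  Yuma to Supermarket2: 15 crates
  Dover to Supermarket1: 25 crates
  Dover to Supermarket2: 80 crates
  Dover to Supermarket3: 5 crates
  Kent to Supermarket2: 25 crates
Total cost = 690.
Kent ships 25 of its 25, leaving 0.

0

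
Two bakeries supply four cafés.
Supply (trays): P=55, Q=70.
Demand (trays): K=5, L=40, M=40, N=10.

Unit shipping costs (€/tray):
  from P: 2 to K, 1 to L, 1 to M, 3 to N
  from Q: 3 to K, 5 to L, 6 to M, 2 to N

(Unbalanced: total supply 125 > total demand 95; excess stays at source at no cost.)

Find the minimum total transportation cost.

Optimal allocation:
  P→L: 15 × €1 = €15
  P→M: 40 × €1 = €40
  Q→K: 5 × €3 = €15
  Q→L: 25 × €5 = €125
  Q→N: 10 × €2 = €20
Total = 15 + 40 + 15 + 125 + 20 = €215.

215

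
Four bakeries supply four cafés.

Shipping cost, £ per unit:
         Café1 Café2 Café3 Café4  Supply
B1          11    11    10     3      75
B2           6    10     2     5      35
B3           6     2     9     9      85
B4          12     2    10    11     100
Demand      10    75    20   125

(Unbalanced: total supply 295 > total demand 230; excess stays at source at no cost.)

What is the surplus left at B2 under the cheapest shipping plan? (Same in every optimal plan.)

0

Minimum-cost shipments:
  B1–Café4: 75 trays
  B2–Café3: 20 trays
  B2–Café4: 15 trays
  B3–Café1: 10 trays
  B3–Café4: 35 trays
  B4–Café2: 75 trays
Total cost = £865.
B2 ships 35 of its 35, leaving 0.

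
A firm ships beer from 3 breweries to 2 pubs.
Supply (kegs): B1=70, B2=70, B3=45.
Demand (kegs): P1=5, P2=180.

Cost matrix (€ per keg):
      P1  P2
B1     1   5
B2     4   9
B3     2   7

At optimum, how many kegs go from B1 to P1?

The minimum-cost plan:
  B1→P2: 70 × €5 = €350
  B2→P1: 5 × €4 = €20
  B2→P2: 65 × €9 = €585
  B3→P2: 45 × €7 = €315
Total cost = €1270.
The route B1→P1 is not used.

0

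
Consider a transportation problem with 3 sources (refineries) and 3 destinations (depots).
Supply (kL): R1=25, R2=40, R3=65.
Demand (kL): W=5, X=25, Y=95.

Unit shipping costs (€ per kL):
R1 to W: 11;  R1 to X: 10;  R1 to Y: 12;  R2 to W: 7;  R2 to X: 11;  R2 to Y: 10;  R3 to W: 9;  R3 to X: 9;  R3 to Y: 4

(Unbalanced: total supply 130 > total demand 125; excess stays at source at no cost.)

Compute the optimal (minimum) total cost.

One minimum-cost allocation:
  R1->X: 25 × €10 = €250
  R2->W: 5 × €7 = €35
  R2->Y: 30 × €10 = €300
  R3->Y: 65 × €4 = €260
Total = 250 + 35 + 300 + 260 = €845.

845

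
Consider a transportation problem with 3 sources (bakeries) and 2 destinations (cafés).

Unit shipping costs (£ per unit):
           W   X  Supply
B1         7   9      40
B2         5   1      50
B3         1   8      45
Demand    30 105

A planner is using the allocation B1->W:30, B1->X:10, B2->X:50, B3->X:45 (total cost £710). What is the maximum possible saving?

Current plan cost = 30·7 + 10·9 + 50·1 + 45·8 = £710.
Optimal plan:
  B1→X: 40 × £9 = £360
  B2→X: 50 × £1 = £50
  B3→W: 30 × £1 = £30
  B3→X: 15 × £8 = £120
Optimal cost = £560.
Saving = 710 − 560 = £150.

150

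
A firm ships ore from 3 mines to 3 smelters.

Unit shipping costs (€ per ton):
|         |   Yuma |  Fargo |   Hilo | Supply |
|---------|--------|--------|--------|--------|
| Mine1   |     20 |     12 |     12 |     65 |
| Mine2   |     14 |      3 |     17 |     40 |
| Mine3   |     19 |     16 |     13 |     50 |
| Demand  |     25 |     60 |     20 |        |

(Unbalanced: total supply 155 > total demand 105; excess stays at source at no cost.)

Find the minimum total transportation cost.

1075

One minimum-cost allocation:
  Mine1 to Fargo: 20 × €12 = €240
  Mine1 to Hilo: 20 × €12 = €240
  Mine2 to Fargo: 40 × €3 = €120
  Mine3 to Yuma: 25 × €19 = €475
Total = 240 + 240 + 120 + 475 = €1075.
(Supply check: Mine1 ships 40; Mine2 ships 40; Mine3 ships 25.)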